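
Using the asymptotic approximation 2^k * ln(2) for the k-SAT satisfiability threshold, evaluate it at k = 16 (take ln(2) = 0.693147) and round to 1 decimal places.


Using the asymptotic formula: threshold ~ 2^k * ln(2).
2^16 = 65536.
65536 * 0.693147 = 45426.1.

45426.1


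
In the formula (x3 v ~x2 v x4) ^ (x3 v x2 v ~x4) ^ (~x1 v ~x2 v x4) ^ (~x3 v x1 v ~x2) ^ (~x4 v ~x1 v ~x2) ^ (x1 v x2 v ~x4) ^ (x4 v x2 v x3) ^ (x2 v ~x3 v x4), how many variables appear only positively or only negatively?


A pure literal appears in only one polarity across all clauses.
No pure literals found.
Count = 0.

0


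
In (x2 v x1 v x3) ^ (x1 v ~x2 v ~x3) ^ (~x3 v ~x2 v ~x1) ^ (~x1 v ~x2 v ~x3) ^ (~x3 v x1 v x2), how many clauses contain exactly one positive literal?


A definite clause has exactly one positive literal.
Clause 1: 3 positive -> not definite
Clause 2: 1 positive -> definite
Clause 3: 0 positive -> not definite
Clause 4: 0 positive -> not definite
Clause 5: 2 positive -> not definite
Definite clause count = 1.

1


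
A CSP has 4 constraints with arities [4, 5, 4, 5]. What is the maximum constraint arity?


The arities are: 4, 5, 4, 5.
Scan for the maximum value.
Maximum arity = 5.

5


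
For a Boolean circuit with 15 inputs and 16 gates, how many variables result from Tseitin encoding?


The Tseitin transformation introduces one auxiliary variable per gate.
Total variables = inputs + gates = 15 + 16 = 31.

31


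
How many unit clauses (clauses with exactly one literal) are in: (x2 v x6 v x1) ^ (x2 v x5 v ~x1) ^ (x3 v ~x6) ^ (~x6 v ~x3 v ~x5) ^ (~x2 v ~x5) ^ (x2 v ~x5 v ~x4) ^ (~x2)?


A unit clause contains exactly one literal.
Unit clauses found: (~x2).
Count = 1.

1


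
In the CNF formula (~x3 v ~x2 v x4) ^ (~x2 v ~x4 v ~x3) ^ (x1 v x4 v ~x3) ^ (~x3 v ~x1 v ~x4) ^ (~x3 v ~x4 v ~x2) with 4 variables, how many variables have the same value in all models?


Find all satisfying assignments: 10 model(s).
Check which variables have the same value in every model.
No variable is fixed across all models.
Backbone size = 0.

0


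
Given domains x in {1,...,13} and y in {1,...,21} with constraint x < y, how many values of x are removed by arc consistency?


For the constraint x < y, x needs a supporting value in y's domain.
x can be at most 20 (one less than y's maximum).
Valid x values from domain: 13 out of 13.
Pruned = 13 - 13 = 0.

0


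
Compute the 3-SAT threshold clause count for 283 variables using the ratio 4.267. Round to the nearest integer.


The 3-SAT phase transition occurs at approximately 4.267 clauses per variable.
m = 4.267 * 283 = 1207.561.
Rounded to nearest integer: 1208.

1208


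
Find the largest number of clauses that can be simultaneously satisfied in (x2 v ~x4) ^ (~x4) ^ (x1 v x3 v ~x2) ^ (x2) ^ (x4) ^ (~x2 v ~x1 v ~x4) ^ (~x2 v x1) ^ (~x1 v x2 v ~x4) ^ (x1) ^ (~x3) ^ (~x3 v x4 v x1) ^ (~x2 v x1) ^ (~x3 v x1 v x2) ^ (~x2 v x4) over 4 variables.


Enumerate all 16 truth assignments.
For each, count how many of the 14 clauses are satisfied.
The formula is not fully satisfiable, so the maximum is below 14.
Maximum simultaneously satisfiable clauses = 12.

12


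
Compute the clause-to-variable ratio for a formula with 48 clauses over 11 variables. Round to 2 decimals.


Clause-to-variable ratio = clauses / variables.
48 / 11 = 4.36.

4.36


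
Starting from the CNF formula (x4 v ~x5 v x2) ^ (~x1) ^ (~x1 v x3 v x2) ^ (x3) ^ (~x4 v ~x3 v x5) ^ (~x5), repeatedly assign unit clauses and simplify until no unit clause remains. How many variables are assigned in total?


Unit propagation repeatedly assigns the literal in any unit clause, then simplifies.
Assignments in order: x1 = F, x3 = T, x5 = F, x4 = F.
No further unit clauses remain.
Total variables assigned = 4.

4


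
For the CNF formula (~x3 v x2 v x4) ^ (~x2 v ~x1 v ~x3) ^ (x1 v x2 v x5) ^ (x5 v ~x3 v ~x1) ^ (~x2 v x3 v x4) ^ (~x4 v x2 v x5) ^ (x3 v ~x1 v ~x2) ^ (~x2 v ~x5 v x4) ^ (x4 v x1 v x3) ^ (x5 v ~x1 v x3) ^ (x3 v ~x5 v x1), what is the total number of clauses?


Each group enclosed in parentheses joined by ^ is one clause.
Counting the conjuncts: 11 clauses.

11


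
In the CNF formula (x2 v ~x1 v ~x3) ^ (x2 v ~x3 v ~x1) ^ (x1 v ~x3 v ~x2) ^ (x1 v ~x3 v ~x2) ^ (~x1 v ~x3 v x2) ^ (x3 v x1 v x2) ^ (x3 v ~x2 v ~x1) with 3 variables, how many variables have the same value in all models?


Find all satisfying assignments: 4 model(s).
Check which variables have the same value in every model.
No variable is fixed across all models.
Backbone size = 0.

0


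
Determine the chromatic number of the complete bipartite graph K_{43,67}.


K_{43,67} is bipartite by definition: the two parts are independent sets, with every edge crossing between them.
Color all vertices in one part with color 1 and all vertices in the other part with color 2.
Since the graph has at least one edge, one color does not suffice.
Chromatic number = 2.

2


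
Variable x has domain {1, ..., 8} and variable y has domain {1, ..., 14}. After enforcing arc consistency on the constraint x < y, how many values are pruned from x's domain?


For the constraint x < y, x needs a supporting value in y's domain.
x can be at most 13 (one less than y's maximum).
Valid x values from domain: 8 out of 8.
Pruned = 8 - 8 = 0.

0


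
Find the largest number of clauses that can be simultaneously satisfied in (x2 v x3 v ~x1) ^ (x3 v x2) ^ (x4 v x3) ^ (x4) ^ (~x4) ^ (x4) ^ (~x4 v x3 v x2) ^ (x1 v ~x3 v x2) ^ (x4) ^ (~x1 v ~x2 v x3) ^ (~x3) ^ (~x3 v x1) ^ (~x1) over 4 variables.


Enumerate all 16 truth assignments.
For each, count how many of the 13 clauses are satisfied.
The formula is not fully satisfiable, so the maximum is below 13.
Maximum simultaneously satisfiable clauses = 12.

12


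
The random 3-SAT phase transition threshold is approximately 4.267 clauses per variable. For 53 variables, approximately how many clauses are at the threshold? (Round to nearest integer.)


The 3-SAT phase transition occurs at approximately 4.267 clauses per variable.
m = 4.267 * 53 = 226.151.
Rounded to nearest integer: 226.

226


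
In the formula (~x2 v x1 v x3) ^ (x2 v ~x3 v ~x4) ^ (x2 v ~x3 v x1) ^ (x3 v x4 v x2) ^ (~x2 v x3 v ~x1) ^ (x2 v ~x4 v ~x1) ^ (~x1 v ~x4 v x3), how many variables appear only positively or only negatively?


A pure literal appears in only one polarity across all clauses.
No pure literals found.
Count = 0.

0


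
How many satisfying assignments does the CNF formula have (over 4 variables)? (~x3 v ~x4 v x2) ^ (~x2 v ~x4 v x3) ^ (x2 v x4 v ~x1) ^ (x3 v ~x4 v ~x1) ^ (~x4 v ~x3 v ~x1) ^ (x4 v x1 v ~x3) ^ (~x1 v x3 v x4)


Enumerate all 16 truth assignments over 4 variables.
Test each against every clause.
Satisfying assignments found: 5.

5


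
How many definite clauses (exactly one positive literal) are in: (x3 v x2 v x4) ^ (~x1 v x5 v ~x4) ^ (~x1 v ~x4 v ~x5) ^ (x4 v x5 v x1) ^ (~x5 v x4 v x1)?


A definite clause has exactly one positive literal.
Clause 1: 3 positive -> not definite
Clause 2: 1 positive -> definite
Clause 3: 0 positive -> not definite
Clause 4: 3 positive -> not definite
Clause 5: 2 positive -> not definite
Definite clause count = 1.

1


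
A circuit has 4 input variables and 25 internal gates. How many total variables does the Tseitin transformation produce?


The Tseitin transformation introduces one auxiliary variable per gate.
Total variables = inputs + gates = 4 + 25 = 29.

29


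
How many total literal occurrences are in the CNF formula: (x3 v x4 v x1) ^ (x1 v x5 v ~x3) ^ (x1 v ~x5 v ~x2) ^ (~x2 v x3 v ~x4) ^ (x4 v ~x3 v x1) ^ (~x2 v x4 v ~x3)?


Clause lengths: 3, 3, 3, 3, 3, 3.
Sum = 3 + 3 + 3 + 3 + 3 + 3 = 18.

18


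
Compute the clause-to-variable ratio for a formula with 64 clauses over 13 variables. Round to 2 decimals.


Clause-to-variable ratio = clauses / variables.
64 / 13 = 4.92.

4.92


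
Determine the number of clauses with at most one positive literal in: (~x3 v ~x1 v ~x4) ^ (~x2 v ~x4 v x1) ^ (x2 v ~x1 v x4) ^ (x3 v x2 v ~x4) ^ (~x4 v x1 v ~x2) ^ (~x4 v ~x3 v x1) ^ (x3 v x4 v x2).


A Horn clause has at most one positive literal.
Clause 1: 0 positive lit(s) -> Horn
Clause 2: 1 positive lit(s) -> Horn
Clause 3: 2 positive lit(s) -> not Horn
Clause 4: 2 positive lit(s) -> not Horn
Clause 5: 1 positive lit(s) -> Horn
Clause 6: 1 positive lit(s) -> Horn
Clause 7: 3 positive lit(s) -> not Horn
Total Horn clauses = 4.

4


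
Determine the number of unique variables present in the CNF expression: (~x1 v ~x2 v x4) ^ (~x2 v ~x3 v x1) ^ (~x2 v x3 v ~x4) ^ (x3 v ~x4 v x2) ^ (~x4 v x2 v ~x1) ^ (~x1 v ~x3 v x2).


Identify each distinct variable in the formula.
Variables found: x1, x2, x3, x4.
Total distinct variables = 4.

4


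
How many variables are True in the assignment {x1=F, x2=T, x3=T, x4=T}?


The weight is the number of variables assigned True.
True variables: x2, x3, x4.
Weight = 3.

3


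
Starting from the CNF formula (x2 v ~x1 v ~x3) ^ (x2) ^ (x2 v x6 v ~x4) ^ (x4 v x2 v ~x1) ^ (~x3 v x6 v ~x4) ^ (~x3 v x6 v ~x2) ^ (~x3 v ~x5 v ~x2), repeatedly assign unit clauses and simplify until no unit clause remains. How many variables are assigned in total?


Unit propagation repeatedly assigns the literal in any unit clause, then simplifies.
Assignments in order: x2 = T.
No further unit clauses remain.
Total variables assigned = 1.

1


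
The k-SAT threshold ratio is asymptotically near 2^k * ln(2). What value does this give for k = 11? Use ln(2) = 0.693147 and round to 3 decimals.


Using the asymptotic formula: threshold ~ 2^k * ln(2).
2^11 = 2048.
2048 * 0.693147 = 1419.565.

1419.565


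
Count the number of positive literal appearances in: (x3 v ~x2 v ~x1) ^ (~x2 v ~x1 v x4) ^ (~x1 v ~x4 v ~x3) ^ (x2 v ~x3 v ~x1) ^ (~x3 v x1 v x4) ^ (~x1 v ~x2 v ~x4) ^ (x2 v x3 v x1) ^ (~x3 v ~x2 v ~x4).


Scan each clause for unnegated literals.
Clause 1: 1 positive; Clause 2: 1 positive; Clause 3: 0 positive; Clause 4: 1 positive; Clause 5: 2 positive; Clause 6: 0 positive; Clause 7: 3 positive; Clause 8: 0 positive.
Total positive literal occurrences = 8.

8


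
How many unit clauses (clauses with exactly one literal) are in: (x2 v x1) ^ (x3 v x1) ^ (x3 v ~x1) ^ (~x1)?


A unit clause contains exactly one literal.
Unit clauses found: (~x1).
Count = 1.

1


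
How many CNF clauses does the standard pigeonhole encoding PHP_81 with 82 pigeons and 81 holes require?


The PHP encoding has two parts:
1) At-least-one-hole clauses: 82 (one per pigeon, each with 81 literals).
2) At-most-one-pigeon-per-hole clauses: 81 holes * C(82,2) = 81 * 3321 = 269001.
Total clauses = 82 + 269001 = 269083.

269083


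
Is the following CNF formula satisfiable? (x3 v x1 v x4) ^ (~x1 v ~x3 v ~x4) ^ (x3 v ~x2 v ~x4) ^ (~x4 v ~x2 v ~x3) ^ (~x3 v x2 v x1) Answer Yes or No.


Check all 16 possible truth assignments.
Number of satisfying assignments found: 7.
The formula is satisfiable.

Yes


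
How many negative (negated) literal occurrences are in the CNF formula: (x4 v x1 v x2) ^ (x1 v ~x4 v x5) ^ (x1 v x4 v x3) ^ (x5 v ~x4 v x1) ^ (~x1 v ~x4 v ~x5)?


Scan each clause for negated literals.
Clause 1: 0 negative; Clause 2: 1 negative; Clause 3: 0 negative; Clause 4: 1 negative; Clause 5: 3 negative.
Total negative literal occurrences = 5.

5


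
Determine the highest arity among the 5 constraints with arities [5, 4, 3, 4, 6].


The arities are: 5, 4, 3, 4, 6.
Scan for the maximum value.
Maximum arity = 6.

6


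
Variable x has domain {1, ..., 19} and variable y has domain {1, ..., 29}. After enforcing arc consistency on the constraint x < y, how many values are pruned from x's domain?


For the constraint x < y, x needs a supporting value in y's domain.
x can be at most 28 (one less than y's maximum).
Valid x values from domain: 19 out of 19.
Pruned = 19 - 19 = 0.

0


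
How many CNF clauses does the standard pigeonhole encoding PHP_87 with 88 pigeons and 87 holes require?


The PHP encoding has two parts:
1) At-least-one-hole clauses: 88 (one per pigeon, each with 87 literals).
2) At-most-one-pigeon-per-hole clauses: 87 holes * C(88,2) = 87 * 3828 = 333036.
Total clauses = 88 + 333036 = 333124.

333124


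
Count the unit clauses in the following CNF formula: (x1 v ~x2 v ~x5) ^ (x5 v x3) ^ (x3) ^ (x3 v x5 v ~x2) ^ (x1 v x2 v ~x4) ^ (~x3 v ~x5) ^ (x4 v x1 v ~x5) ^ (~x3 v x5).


A unit clause contains exactly one literal.
Unit clauses found: (x3).
Count = 1.

1


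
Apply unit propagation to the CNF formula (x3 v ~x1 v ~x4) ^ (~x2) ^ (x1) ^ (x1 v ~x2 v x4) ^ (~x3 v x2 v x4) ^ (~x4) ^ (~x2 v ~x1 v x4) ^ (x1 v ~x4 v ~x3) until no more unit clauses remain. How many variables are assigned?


Unit propagation repeatedly assigns the literal in any unit clause, then simplifies.
Assignments in order: x2 = F, x1 = T, x4 = F, x3 = F.
No further unit clauses remain.
Total variables assigned = 4.

4


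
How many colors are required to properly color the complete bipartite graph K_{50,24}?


K_{50,24} is bipartite by definition: the two parts are independent sets, with every edge crossing between them.
Color all vertices in one part with color 1 and all vertices in the other part with color 2.
Since the graph has at least one edge, one color does not suffice.
Chromatic number = 2.

2


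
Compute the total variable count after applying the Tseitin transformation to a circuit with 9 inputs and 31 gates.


The Tseitin transformation introduces one auxiliary variable per gate.
Total variables = inputs + gates = 9 + 31 = 40.

40


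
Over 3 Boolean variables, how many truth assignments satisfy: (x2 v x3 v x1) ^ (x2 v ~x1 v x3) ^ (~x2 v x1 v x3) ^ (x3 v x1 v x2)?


Enumerate all 8 truth assignments over 3 variables.
Test each against every clause.
Satisfying assignments found: 5.

5


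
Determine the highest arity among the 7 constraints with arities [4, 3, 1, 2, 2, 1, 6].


The arities are: 4, 3, 1, 2, 2, 1, 6.
Scan for the maximum value.
Maximum arity = 6.

6


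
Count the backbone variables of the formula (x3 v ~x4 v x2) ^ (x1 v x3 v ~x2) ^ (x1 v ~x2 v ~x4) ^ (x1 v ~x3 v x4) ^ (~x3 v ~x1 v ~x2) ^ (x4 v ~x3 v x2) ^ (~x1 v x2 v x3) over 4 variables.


Find all satisfying assignments: 5 model(s).
Check which variables have the same value in every model.
No variable is fixed across all models.
Backbone size = 0.

0


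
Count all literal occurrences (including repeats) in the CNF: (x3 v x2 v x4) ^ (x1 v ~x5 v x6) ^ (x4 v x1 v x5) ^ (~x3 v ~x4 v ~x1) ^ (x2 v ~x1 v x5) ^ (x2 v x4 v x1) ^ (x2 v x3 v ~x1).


Clause lengths: 3, 3, 3, 3, 3, 3, 3.
Sum = 3 + 3 + 3 + 3 + 3 + 3 + 3 = 21.

21


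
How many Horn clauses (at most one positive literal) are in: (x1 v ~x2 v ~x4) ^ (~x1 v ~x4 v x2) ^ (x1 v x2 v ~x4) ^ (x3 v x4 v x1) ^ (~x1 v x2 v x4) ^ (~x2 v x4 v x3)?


A Horn clause has at most one positive literal.
Clause 1: 1 positive lit(s) -> Horn
Clause 2: 1 positive lit(s) -> Horn
Clause 3: 2 positive lit(s) -> not Horn
Clause 4: 3 positive lit(s) -> not Horn
Clause 5: 2 positive lit(s) -> not Horn
Clause 6: 2 positive lit(s) -> not Horn
Total Horn clauses = 2.

2


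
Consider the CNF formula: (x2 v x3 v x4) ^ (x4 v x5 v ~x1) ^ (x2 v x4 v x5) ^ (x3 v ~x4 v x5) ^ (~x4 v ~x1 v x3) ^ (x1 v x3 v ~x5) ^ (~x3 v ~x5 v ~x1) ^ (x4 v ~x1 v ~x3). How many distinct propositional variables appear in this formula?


Identify each distinct variable in the formula.
Variables found: x1, x2, x3, x4, x5.
Total distinct variables = 5.

5


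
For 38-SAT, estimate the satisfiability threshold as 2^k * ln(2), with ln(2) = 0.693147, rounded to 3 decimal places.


Using the asymptotic formula: threshold ~ 2^k * ln(2).
2^38 = 274877906944.
274877906944 * 0.693147 = 190530796564.513.

190530796564.513


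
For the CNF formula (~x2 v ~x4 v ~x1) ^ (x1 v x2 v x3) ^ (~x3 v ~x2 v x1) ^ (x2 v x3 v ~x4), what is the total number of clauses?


Each group enclosed in parentheses joined by ^ is one clause.
Counting the conjuncts: 4 clauses.

4


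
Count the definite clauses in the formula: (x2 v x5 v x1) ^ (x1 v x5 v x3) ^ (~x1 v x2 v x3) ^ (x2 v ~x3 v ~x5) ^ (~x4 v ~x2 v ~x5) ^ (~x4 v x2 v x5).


A definite clause has exactly one positive literal.
Clause 1: 3 positive -> not definite
Clause 2: 3 positive -> not definite
Clause 3: 2 positive -> not definite
Clause 4: 1 positive -> definite
Clause 5: 0 positive -> not definite
Clause 6: 2 positive -> not definite
Definite clause count = 1.

1


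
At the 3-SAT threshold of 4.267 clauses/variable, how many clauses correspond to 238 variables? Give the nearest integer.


The 3-SAT phase transition occurs at approximately 4.267 clauses per variable.
m = 4.267 * 238 = 1015.546.
Rounded to nearest integer: 1016.

1016


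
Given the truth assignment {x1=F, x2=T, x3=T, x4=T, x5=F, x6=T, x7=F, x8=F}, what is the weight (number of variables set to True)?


The weight is the number of variables assigned True.
True variables: x2, x3, x4, x6.
Weight = 4.

4


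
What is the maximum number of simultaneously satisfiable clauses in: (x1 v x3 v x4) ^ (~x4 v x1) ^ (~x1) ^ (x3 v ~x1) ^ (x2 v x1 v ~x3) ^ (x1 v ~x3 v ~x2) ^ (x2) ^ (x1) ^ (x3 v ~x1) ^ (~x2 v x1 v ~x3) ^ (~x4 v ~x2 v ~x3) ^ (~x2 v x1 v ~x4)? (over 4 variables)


Enumerate all 16 truth assignments.
For each, count how many of the 12 clauses are satisfied.
The formula is not fully satisfiable, so the maximum is below 12.
Maximum simultaneously satisfiable clauses = 11.

11


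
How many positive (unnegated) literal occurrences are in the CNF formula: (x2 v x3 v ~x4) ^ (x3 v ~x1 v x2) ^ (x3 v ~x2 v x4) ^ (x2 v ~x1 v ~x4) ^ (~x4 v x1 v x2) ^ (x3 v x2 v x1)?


Scan each clause for unnegated literals.
Clause 1: 2 positive; Clause 2: 2 positive; Clause 3: 2 positive; Clause 4: 1 positive; Clause 5: 2 positive; Clause 6: 3 positive.
Total positive literal occurrences = 12.

12


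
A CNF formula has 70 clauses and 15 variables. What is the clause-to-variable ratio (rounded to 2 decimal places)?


Clause-to-variable ratio = clauses / variables.
70 / 15 = 4.67.

4.67


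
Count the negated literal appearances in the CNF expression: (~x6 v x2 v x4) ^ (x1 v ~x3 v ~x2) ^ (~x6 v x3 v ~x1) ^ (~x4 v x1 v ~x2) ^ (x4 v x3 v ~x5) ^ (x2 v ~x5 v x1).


Scan each clause for negated literals.
Clause 1: 1 negative; Clause 2: 2 negative; Clause 3: 2 negative; Clause 4: 2 negative; Clause 5: 1 negative; Clause 6: 1 negative.
Total negative literal occurrences = 9.

9


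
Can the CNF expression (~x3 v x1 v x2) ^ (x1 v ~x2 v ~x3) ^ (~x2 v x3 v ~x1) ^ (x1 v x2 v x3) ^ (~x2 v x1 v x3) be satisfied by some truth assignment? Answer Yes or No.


Check all 8 possible truth assignments.
Number of satisfying assignments found: 3.
The formula is satisfiable.

Yes


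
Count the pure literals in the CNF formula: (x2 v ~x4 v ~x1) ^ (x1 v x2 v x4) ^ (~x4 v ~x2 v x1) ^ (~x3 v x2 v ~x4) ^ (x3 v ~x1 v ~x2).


A pure literal appears in only one polarity across all clauses.
No pure literals found.
Count = 0.

0


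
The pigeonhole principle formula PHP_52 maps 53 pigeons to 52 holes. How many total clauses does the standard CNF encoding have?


The PHP encoding has two parts:
1) At-least-one-hole clauses: 53 (one per pigeon, each with 52 literals).
2) At-most-one-pigeon-per-hole clauses: 52 holes * C(53,2) = 52 * 1378 = 71656.
Total clauses = 53 + 71656 = 71709.

71709


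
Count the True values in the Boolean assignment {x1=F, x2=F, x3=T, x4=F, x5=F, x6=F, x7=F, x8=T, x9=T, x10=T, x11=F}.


The weight is the number of variables assigned True.
True variables: x3, x8, x9, x10.
Weight = 4.

4


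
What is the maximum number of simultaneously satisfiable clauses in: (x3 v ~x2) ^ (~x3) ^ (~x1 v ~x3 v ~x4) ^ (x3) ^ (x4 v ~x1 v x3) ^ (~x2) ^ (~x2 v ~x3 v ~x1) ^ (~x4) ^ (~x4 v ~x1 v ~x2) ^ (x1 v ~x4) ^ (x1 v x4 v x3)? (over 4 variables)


Enumerate all 16 truth assignments.
For each, count how many of the 11 clauses are satisfied.
The formula is not fully satisfiable, so the maximum is below 11.
Maximum simultaneously satisfiable clauses = 10.

10


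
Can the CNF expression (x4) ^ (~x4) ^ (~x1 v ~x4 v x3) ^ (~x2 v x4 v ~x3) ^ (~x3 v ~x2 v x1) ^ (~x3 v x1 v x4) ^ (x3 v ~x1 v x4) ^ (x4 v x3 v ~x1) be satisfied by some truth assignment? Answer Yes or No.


Check all 16 possible truth assignments.
Number of satisfying assignments found: 0.
The formula is unsatisfiable.

No


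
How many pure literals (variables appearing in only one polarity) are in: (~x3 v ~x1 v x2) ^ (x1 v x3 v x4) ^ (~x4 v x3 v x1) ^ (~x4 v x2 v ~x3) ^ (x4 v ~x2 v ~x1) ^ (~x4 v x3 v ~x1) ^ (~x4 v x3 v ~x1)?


A pure literal appears in only one polarity across all clauses.
No pure literals found.
Count = 0.

0


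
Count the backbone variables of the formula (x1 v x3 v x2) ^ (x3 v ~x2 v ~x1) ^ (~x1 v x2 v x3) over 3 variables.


Find all satisfying assignments: 5 model(s).
Check which variables have the same value in every model.
No variable is fixed across all models.
Backbone size = 0.

0


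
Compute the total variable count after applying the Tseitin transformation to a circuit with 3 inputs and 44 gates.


The Tseitin transformation introduces one auxiliary variable per gate.
Total variables = inputs + gates = 3 + 44 = 47.

47


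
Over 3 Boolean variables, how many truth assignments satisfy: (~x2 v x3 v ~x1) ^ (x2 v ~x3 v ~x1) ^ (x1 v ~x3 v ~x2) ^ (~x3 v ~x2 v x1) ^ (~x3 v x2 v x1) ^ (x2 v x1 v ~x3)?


Enumerate all 8 truth assignments over 3 variables.
Test each against every clause.
Satisfying assignments found: 4.

4


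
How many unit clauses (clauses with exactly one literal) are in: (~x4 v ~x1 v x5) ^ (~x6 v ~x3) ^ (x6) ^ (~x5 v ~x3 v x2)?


A unit clause contains exactly one literal.
Unit clauses found: (x6).
Count = 1.

1


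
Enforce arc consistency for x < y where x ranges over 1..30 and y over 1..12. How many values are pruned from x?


For the constraint x < y, x needs a supporting value in y's domain.
x can be at most 11 (one less than y's maximum).
Valid x values from domain: 11 out of 30.
Pruned = 30 - 11 = 19.

19


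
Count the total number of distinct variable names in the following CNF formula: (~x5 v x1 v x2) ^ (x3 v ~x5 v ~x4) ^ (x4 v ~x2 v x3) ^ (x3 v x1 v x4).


Identify each distinct variable in the formula.
Variables found: x1, x2, x3, x4, x5.
Total distinct variables = 5.

5


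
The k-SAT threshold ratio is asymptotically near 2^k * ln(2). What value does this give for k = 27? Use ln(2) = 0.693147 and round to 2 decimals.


Using the asymptotic formula: threshold ~ 2^k * ln(2).
2^27 = 134217728.
134217728 * 0.693147 = 93032615.51.

93032615.51


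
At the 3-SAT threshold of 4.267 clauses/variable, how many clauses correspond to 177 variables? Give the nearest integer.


The 3-SAT phase transition occurs at approximately 4.267 clauses per variable.
m = 4.267 * 177 = 755.259.
Rounded to nearest integer: 755.

755


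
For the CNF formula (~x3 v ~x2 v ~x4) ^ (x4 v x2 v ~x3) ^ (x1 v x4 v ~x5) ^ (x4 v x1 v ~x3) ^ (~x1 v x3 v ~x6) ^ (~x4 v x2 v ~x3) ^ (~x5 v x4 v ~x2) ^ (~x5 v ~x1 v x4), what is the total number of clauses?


Each group enclosed in parentheses joined by ^ is one clause.
Counting the conjuncts: 8 clauses.

8


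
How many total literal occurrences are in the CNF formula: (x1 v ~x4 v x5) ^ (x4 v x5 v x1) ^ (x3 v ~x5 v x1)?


Clause lengths: 3, 3, 3.
Sum = 3 + 3 + 3 = 9.

9


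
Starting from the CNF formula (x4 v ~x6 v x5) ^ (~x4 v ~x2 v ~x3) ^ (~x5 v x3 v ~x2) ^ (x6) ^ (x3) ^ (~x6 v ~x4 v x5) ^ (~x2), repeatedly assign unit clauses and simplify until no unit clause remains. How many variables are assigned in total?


Unit propagation repeatedly assigns the literal in any unit clause, then simplifies.
Assignments in order: x6 = T, x3 = T, x2 = F.
No further unit clauses remain.
Total variables assigned = 3.

3


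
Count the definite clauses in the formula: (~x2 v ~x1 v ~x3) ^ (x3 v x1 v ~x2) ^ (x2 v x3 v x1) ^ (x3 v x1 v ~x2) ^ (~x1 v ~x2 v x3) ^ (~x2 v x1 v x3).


A definite clause has exactly one positive literal.
Clause 1: 0 positive -> not definite
Clause 2: 2 positive -> not definite
Clause 3: 3 positive -> not definite
Clause 4: 2 positive -> not definite
Clause 5: 1 positive -> definite
Clause 6: 2 positive -> not definite
Definite clause count = 1.

1


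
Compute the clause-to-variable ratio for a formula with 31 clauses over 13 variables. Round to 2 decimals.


Clause-to-variable ratio = clauses / variables.
31 / 13 = 2.38.

2.38


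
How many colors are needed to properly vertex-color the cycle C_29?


An odd cycle cannot be 2-colored: alternating two colors around the cycle returns to the start with a conflict.
Since 29 is odd, three colors are required (and three suffice).
Chromatic number = 3.

3


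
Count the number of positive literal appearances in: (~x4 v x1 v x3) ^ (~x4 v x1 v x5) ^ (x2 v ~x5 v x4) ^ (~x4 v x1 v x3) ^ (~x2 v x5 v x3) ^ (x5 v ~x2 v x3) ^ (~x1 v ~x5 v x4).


Scan each clause for unnegated literals.
Clause 1: 2 positive; Clause 2: 2 positive; Clause 3: 2 positive; Clause 4: 2 positive; Clause 5: 2 positive; Clause 6: 2 positive; Clause 7: 1 positive.
Total positive literal occurrences = 13.

13


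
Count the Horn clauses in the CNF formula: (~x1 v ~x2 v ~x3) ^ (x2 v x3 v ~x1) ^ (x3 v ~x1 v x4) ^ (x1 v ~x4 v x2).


A Horn clause has at most one positive literal.
Clause 1: 0 positive lit(s) -> Horn
Clause 2: 2 positive lit(s) -> not Horn
Clause 3: 2 positive lit(s) -> not Horn
Clause 4: 2 positive lit(s) -> not Horn
Total Horn clauses = 1.

1


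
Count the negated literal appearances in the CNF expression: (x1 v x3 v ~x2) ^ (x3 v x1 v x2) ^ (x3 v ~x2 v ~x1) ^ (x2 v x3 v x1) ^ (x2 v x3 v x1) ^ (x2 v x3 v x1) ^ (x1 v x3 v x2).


Scan each clause for negated literals.
Clause 1: 1 negative; Clause 2: 0 negative; Clause 3: 2 negative; Clause 4: 0 negative; Clause 5: 0 negative; Clause 6: 0 negative; Clause 7: 0 negative.
Total negative literal occurrences = 3.

3


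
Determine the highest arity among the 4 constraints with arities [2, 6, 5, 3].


The arities are: 2, 6, 5, 3.
Scan for the maximum value.
Maximum arity = 6.

6


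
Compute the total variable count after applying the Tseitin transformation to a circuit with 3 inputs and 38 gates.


The Tseitin transformation introduces one auxiliary variable per gate.
Total variables = inputs + gates = 3 + 38 = 41.

41


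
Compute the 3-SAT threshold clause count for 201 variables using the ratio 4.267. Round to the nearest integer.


The 3-SAT phase transition occurs at approximately 4.267 clauses per variable.
m = 4.267 * 201 = 857.667.
Rounded to nearest integer: 858.

858


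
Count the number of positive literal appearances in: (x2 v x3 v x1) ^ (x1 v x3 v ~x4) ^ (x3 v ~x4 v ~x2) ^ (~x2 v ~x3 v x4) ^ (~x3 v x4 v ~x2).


Scan each clause for unnegated literals.
Clause 1: 3 positive; Clause 2: 2 positive; Clause 3: 1 positive; Clause 4: 1 positive; Clause 5: 1 positive.
Total positive literal occurrences = 8.

8


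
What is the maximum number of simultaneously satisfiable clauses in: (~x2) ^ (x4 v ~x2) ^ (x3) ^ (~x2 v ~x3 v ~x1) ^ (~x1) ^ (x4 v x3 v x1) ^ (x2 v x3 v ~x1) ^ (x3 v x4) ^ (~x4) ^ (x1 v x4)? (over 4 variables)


Enumerate all 16 truth assignments.
For each, count how many of the 10 clauses are satisfied.
The formula is not fully satisfiable, so the maximum is below 10.
Maximum simultaneously satisfiable clauses = 9.

9


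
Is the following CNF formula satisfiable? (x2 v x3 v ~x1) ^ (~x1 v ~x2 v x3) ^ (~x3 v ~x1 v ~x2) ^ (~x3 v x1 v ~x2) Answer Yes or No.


Check all 8 possible truth assignments.
Number of satisfying assignments found: 4.
The formula is satisfiable.

Yes


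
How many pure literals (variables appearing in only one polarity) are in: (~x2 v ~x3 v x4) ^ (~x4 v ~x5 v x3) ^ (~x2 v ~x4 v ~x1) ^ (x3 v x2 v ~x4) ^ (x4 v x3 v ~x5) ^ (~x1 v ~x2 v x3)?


A pure literal appears in only one polarity across all clauses.
Pure literals: x1 (negative only), x5 (negative only).
Count = 2.

2


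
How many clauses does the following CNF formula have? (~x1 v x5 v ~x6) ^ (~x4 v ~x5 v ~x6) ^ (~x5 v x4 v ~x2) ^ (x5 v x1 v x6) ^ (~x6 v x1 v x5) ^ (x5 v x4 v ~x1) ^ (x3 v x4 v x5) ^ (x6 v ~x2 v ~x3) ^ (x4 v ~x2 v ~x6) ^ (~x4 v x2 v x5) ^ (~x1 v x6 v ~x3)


Each group enclosed in parentheses joined by ^ is one clause.
Counting the conjuncts: 11 clauses.

11


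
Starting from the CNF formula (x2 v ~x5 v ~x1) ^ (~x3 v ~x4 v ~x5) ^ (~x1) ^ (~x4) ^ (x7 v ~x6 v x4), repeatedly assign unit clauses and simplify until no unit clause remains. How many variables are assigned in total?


Unit propagation repeatedly assigns the literal in any unit clause, then simplifies.
Assignments in order: x1 = F, x4 = F.
No further unit clauses remain.
Total variables assigned = 2.

2


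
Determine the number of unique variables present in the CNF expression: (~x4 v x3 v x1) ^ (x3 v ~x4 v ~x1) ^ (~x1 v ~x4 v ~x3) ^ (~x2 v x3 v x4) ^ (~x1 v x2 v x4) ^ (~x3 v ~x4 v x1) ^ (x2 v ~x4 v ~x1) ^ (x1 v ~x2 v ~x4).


Identify each distinct variable in the formula.
Variables found: x1, x2, x3, x4.
Total distinct variables = 4.

4


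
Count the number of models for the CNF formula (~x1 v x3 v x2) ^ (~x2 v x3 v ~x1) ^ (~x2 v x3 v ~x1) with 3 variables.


Enumerate all 8 truth assignments over 3 variables.
Test each against every clause.
Satisfying assignments found: 6.

6


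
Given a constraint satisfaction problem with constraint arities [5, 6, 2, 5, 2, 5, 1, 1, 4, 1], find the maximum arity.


The arities are: 5, 6, 2, 5, 2, 5, 1, 1, 4, 1.
Scan for the maximum value.
Maximum arity = 6.

6


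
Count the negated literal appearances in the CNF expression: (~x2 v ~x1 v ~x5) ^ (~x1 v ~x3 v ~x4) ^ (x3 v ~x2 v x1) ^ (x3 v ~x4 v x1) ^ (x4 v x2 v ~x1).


Scan each clause for negated literals.
Clause 1: 3 negative; Clause 2: 3 negative; Clause 3: 1 negative; Clause 4: 1 negative; Clause 5: 1 negative.
Total negative literal occurrences = 9.

9


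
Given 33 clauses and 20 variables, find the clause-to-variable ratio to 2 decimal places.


Clause-to-variable ratio = clauses / variables.
33 / 20 = 1.65.

1.65


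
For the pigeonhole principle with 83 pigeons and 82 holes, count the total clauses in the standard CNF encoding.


The PHP encoding has two parts:
1) At-least-one-hole clauses: 83 (one per pigeon, each with 82 literals).
2) At-most-one-pigeon-per-hole clauses: 82 holes * C(83,2) = 82 * 3403 = 279046.
Total clauses = 83 + 279046 = 279129.

279129


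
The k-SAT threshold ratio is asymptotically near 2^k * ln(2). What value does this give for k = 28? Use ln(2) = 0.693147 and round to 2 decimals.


Using the asymptotic formula: threshold ~ 2^k * ln(2).
2^28 = 268435456.
268435456 * 0.693147 = 186065231.02.

186065231.02


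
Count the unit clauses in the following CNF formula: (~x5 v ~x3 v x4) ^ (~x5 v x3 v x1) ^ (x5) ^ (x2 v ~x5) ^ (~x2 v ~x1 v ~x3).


A unit clause contains exactly one literal.
Unit clauses found: (x5).
Count = 1.

1


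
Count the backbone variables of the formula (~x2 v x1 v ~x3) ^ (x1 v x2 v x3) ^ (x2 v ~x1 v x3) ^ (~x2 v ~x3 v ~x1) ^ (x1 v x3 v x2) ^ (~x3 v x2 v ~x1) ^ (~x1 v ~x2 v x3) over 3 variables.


Find all satisfying assignments: 2 model(s).
Check which variables have the same value in every model.
Fixed variables: x1=F.
Backbone size = 1.

1


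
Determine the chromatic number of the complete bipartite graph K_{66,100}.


K_{66,100} is bipartite by definition: the two parts are independent sets, with every edge crossing between them.
Color all vertices in one part with color 1 and all vertices in the other part with color 2.
Since the graph has at least one edge, one color does not suffice.
Chromatic number = 2.

2


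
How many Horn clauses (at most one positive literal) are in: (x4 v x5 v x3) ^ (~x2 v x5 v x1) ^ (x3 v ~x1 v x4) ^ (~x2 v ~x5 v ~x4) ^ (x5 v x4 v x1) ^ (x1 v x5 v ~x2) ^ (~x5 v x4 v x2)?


A Horn clause has at most one positive literal.
Clause 1: 3 positive lit(s) -> not Horn
Clause 2: 2 positive lit(s) -> not Horn
Clause 3: 2 positive lit(s) -> not Horn
Clause 4: 0 positive lit(s) -> Horn
Clause 5: 3 positive lit(s) -> not Horn
Clause 6: 2 positive lit(s) -> not Horn
Clause 7: 2 positive lit(s) -> not Horn
Total Horn clauses = 1.

1


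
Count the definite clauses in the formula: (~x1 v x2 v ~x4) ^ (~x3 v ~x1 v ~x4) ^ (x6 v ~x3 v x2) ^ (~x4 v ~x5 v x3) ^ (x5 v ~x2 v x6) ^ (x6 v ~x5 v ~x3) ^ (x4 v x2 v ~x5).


A definite clause has exactly one positive literal.
Clause 1: 1 positive -> definite
Clause 2: 0 positive -> not definite
Clause 3: 2 positive -> not definite
Clause 4: 1 positive -> definite
Clause 5: 2 positive -> not definite
Clause 6: 1 positive -> definite
Clause 7: 2 positive -> not definite
Definite clause count = 3.

3


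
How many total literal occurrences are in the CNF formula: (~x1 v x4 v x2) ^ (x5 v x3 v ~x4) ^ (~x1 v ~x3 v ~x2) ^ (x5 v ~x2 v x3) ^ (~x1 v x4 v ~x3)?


Clause lengths: 3, 3, 3, 3, 3.
Sum = 3 + 3 + 3 + 3 + 3 = 15.

15


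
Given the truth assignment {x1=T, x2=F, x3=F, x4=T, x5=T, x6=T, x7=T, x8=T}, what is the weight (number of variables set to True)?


The weight is the number of variables assigned True.
True variables: x1, x4, x5, x6, x7, x8.
Weight = 6.

6


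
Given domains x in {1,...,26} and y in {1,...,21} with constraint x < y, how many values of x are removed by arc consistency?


For the constraint x < y, x needs a supporting value in y's domain.
x can be at most 20 (one less than y's maximum).
Valid x values from domain: 20 out of 26.
Pruned = 26 - 20 = 6.

6


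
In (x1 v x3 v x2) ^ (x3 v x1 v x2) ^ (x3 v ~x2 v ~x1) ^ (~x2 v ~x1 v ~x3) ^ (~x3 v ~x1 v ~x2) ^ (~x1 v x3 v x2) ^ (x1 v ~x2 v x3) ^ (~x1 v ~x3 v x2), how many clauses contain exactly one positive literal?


A definite clause has exactly one positive literal.
Clause 1: 3 positive -> not definite
Clause 2: 3 positive -> not definite
Clause 3: 1 positive -> definite
Clause 4: 0 positive -> not definite
Clause 5: 0 positive -> not definite
Clause 6: 2 positive -> not definite
Clause 7: 2 positive -> not definite
Clause 8: 1 positive -> definite
Definite clause count = 2.

2


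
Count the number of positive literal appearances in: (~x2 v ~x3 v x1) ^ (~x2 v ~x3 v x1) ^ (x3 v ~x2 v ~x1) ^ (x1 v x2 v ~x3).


Scan each clause for unnegated literals.
Clause 1: 1 positive; Clause 2: 1 positive; Clause 3: 1 positive; Clause 4: 2 positive.
Total positive literal occurrences = 5.

5


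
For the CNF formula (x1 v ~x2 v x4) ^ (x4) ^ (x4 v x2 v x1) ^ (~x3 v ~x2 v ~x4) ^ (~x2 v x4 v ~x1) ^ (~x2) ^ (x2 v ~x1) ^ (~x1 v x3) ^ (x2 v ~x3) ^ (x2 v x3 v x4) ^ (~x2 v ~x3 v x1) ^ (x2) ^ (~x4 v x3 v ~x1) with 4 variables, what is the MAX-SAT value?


Enumerate all 16 truth assignments.
For each, count how many of the 13 clauses are satisfied.
The formula is not fully satisfiable, so the maximum is below 13.
Maximum simultaneously satisfiable clauses = 12.

12


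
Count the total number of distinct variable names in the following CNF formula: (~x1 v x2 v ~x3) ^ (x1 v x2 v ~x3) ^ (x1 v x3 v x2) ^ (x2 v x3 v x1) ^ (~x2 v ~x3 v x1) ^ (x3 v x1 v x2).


Identify each distinct variable in the formula.
Variables found: x1, x2, x3.
Total distinct variables = 3.

3


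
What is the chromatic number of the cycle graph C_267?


An odd cycle cannot be 2-colored: alternating two colors around the cycle returns to the start with a conflict.
Since 267 is odd, three colors are required (and three suffice).
Chromatic number = 3.

3


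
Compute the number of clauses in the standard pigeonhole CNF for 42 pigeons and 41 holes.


The PHP encoding has two parts:
1) At-least-one-hole clauses: 42 (one per pigeon, each with 41 literals).
2) At-most-one-pigeon-per-hole clauses: 41 holes * C(42,2) = 41 * 861 = 35301.
Total clauses = 42 + 35301 = 35343.

35343


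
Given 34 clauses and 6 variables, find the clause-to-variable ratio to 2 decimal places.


Clause-to-variable ratio = clauses / variables.
34 / 6 = 5.67.

5.67


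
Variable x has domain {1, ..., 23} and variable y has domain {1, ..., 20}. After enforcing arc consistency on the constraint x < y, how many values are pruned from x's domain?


For the constraint x < y, x needs a supporting value in y's domain.
x can be at most 19 (one less than y's maximum).
Valid x values from domain: 19 out of 23.
Pruned = 23 - 19 = 4.

4


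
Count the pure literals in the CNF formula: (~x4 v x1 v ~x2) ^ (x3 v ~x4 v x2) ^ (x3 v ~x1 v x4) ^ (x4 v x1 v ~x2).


A pure literal appears in only one polarity across all clauses.
Pure literals: x3 (positive only).
Count = 1.

1


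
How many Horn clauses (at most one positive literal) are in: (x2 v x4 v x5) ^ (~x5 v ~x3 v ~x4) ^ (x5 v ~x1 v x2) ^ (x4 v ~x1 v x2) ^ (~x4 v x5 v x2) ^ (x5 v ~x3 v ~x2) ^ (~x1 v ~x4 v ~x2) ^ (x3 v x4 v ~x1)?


A Horn clause has at most one positive literal.
Clause 1: 3 positive lit(s) -> not Horn
Clause 2: 0 positive lit(s) -> Horn
Clause 3: 2 positive lit(s) -> not Horn
Clause 4: 2 positive lit(s) -> not Horn
Clause 5: 2 positive lit(s) -> not Horn
Clause 6: 1 positive lit(s) -> Horn
Clause 7: 0 positive lit(s) -> Horn
Clause 8: 2 positive lit(s) -> not Horn
Total Horn clauses = 3.

3


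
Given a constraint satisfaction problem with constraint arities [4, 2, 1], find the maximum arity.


The arities are: 4, 2, 1.
Scan for the maximum value.
Maximum arity = 4.

4


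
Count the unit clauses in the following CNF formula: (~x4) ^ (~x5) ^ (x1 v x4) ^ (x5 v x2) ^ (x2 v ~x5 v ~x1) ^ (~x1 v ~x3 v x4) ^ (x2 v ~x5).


A unit clause contains exactly one literal.
Unit clauses found: (~x4), (~x5).
Count = 2.

2


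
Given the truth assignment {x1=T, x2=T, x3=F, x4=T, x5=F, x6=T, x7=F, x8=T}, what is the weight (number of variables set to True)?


The weight is the number of variables assigned True.
True variables: x1, x2, x4, x6, x8.
Weight = 5.

5


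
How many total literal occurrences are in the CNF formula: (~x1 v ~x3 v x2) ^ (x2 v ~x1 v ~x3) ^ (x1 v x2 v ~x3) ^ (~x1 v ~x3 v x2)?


Clause lengths: 3, 3, 3, 3.
Sum = 3 + 3 + 3 + 3 = 12.

12


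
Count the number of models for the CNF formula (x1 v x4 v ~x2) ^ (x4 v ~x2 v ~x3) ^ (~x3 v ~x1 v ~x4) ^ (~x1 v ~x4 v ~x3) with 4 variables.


Enumerate all 16 truth assignments over 4 variables.
Test each against every clause.
Satisfying assignments found: 11.

11


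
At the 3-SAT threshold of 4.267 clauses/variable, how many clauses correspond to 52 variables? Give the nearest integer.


The 3-SAT phase transition occurs at approximately 4.267 clauses per variable.
m = 4.267 * 52 = 221.884.
Rounded to nearest integer: 222.

222


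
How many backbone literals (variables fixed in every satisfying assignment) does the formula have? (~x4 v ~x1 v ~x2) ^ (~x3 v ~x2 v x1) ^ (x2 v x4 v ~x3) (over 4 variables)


Find all satisfying assignments: 10 model(s).
Check which variables have the same value in every model.
No variable is fixed across all models.
Backbone size = 0.

0


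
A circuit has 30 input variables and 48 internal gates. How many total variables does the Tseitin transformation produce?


The Tseitin transformation introduces one auxiliary variable per gate.
Total variables = inputs + gates = 30 + 48 = 78.

78


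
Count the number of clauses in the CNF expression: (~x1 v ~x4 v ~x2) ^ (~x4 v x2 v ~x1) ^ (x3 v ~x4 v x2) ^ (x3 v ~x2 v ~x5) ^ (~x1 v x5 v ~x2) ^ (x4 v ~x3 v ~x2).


Each group enclosed in parentheses joined by ^ is one clause.
Counting the conjuncts: 6 clauses.

6


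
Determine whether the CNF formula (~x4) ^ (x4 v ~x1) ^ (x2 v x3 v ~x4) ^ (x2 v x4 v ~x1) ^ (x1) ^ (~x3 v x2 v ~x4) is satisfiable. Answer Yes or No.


Check all 16 possible truth assignments.
Number of satisfying assignments found: 0.
The formula is unsatisfiable.

No
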